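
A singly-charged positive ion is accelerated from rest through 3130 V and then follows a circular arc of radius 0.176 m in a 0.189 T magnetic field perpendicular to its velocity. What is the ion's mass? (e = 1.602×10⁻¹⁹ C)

m ≈ 2.83×10⁻²⁶ kg

Combine |q|V = ½mv² and r = mv/(|q|B): eliminate v to get m = qB²r²/(2V).
m = (1.602×10⁻¹⁹)(0.189)²(0.176)²/(2·3130) ≈ 2.83×10⁻²⁶ kg.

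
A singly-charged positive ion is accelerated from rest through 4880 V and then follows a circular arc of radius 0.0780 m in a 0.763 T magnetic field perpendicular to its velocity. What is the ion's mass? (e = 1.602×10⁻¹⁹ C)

Combine |q|V = ½mv² and r = mv/(|q|B): eliminate v to get m = qB²r²/(2V).
m = (1.602×10⁻¹⁹)(0.763)²(0.0780)²/(2·4880) ≈ 5.81×10⁻²⁶ kg.

m ≈ 5.81×10⁻²⁶ kg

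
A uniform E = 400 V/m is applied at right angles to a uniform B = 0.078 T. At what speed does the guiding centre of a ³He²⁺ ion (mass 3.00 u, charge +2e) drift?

In crossed fields the guiding centre drifts at v_d = |E×B|/B² = E/B, independent of charge and mass.
v_d = 400/0.078 = 5100 m/s.

v_d ≈ 5100 m/s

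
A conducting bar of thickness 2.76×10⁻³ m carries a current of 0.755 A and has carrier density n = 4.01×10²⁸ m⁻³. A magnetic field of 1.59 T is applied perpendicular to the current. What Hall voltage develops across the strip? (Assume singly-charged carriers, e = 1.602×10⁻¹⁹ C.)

V_H = IB/(n e t).
V_H = (0.755)(1.59)/((4.01×10²⁸)(1.602×10⁻¹⁹)(2.76×10⁻³)) ≈ 6.77×10⁻⁸ V.

V_H ≈ 6.77×10⁻⁸ V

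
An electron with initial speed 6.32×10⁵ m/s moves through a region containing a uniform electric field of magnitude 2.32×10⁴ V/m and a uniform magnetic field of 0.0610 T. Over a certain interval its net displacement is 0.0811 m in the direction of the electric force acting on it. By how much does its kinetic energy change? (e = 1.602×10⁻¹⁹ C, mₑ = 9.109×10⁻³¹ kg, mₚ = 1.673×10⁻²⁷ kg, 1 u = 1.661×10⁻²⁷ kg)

ΔKE ≈ 3.01×10⁻¹⁶ J

The magnetic force is always ⟂ v and does no work; only the electric force changes KE.
ΔKE = F_E · d = |q|E d = (1.602×10⁻¹⁹)(2.32×10⁴)(0.0811) ≈ 3.01×10⁻¹⁶ J.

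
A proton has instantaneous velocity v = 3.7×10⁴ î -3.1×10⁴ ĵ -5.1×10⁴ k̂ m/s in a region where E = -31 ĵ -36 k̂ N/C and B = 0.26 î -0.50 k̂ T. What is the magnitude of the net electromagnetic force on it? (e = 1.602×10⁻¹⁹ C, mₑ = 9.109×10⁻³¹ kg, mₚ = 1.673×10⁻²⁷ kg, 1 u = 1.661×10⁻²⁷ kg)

|F| ≈ 2.92×10⁻¹⁵ N

v×B = (1.55×10⁴, 5240, 8060) N/C.
E + v×B = (1.55×10⁴, 5210, 8020) N/C.
F = q(E + v×B) = (1.602×10⁻¹⁹ C)·(1.55×10⁴, 5210, 8020) = (2.48×10⁻¹⁵, 8.34×10⁻¹⁶, 1.29×10⁻¹⁵) N.
|F| = 2.92×10⁻¹⁵ N.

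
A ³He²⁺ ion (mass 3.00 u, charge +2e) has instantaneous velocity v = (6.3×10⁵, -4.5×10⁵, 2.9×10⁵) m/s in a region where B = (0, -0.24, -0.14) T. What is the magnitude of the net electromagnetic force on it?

|F| ≈ 7.04×10⁻¹⁴ N

v×B = (1.33×10⁵, 8.82×10⁴, -1.51×10⁵) N/C.
F = q v×B = (3.204×10⁻¹⁹ C)·(1.33×10⁵, 8.82×10⁴, -1.51×10⁵) = (4.25×10⁻¹⁴, 2.83×10⁻¹⁴, -4.84×10⁻¹⁴) N.
|F| = 7.04×10⁻¹⁴ N.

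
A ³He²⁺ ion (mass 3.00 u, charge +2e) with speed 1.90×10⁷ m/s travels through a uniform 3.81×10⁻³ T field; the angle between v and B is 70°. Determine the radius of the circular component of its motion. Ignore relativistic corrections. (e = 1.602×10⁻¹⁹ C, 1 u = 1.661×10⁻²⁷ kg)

v⊥ = v sinθ = 1.90×10⁷·sin70° ≈ 1.785×10⁷ m/s.
r = m v⊥/(|q|B) = (4.983×10⁻²⁷)(1.785×10⁷)/((3.204×10⁻¹⁹)(3.81×10⁻³)) ≈ 72.9 m.

r ≈ 72.9 m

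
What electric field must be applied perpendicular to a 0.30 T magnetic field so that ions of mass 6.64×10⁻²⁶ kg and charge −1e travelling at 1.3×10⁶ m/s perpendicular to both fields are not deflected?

E = 3.9×10⁵ V/m

For straight-line motion qE = qvB, so E = vB.
E = 1.3×10⁶ × 0.30 = 3.9×10⁵ V/m.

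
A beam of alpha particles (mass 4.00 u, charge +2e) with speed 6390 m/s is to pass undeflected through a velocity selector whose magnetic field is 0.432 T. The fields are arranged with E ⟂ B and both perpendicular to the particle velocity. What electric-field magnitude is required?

E = 2760 V/m

For straight-line motion qE = qvB, so E = vB.
E = 6390 × 0.432 = 2760 V/m.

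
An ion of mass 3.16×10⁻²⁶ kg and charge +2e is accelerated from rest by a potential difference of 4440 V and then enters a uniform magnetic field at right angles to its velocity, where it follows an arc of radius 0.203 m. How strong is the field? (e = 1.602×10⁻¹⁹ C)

v = √(2|q|V/m) = √(2·3.204×10⁻¹⁹·4440/3.16×10⁻²⁶) ≈ 3.001×10⁵ m/s.
B = mv/(|q|r) = (3.16×10⁻²⁶)(3.001×10⁵)/((3.204×10⁻¹⁹)(0.203)) ≈ 0.146 T.

B ≈ 0.146 T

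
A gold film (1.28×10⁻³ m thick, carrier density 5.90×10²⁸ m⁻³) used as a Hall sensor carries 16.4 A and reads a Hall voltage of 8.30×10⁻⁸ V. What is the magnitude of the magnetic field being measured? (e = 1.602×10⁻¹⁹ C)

From V_H = IB/(n e t), B = V_H n e t / I.
B = (8.30×10⁻⁸)(5.90×10²⁸)(1.602×10⁻¹⁹)(1.28×10⁻³)/16.4 ≈ 0.0612 T.

B ≈ 0.0612 T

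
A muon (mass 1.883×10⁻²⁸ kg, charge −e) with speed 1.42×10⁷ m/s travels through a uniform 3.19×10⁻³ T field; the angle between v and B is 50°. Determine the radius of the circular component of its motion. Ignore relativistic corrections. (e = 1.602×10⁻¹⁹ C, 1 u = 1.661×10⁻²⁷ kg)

v⊥ = v sinθ = 1.42×10⁷·sin50° ≈ 1.088×10⁷ m/s.
r = m v⊥/(|q|B) = (1.883×10⁻²⁸)(1.088×10⁷)/((1.602×10⁻¹⁹)(3.19×10⁻³)) ≈ 4.01 m.

r ≈ 4.01 m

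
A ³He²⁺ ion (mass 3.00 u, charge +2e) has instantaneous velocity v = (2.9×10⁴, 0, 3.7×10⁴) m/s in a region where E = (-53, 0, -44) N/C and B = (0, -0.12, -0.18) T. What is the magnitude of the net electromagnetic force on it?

|F| ≈ 2.46×10⁻¹⁵ N

v×B = (4440, 5220, -3480) N/C.
E + v×B = (4390, 5220, -3520) N/C.
F = q(E + v×B) = (3.204×10⁻¹⁹ C)·(4390, 5220, -3520) = (1.41×10⁻¹⁵, 1.67×10⁻¹⁵, -1.13×10⁻¹⁵) N.
|F| = 2.46×10⁻¹⁵ N.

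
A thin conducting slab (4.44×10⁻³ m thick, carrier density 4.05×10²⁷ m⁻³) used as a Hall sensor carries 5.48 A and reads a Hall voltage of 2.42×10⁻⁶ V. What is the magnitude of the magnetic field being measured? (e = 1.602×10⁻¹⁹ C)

B ≈ 1.27 T

From V_H = IB/(n e t), B = V_H n e t / I.
B = (2.42×10⁻⁶)(4.05×10²⁷)(1.602×10⁻¹⁹)(4.44×10⁻³)/5.48 ≈ 1.27 T.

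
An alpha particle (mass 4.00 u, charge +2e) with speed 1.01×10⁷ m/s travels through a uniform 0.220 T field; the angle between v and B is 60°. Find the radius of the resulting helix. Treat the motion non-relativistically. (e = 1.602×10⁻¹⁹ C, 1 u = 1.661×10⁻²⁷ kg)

r ≈ 0.824 m

v⊥ = v sinθ = 1.01×10⁷·sin60° ≈ 8.747×10⁶ m/s.
r = m v⊥/(|q|B) = (6.644×10⁻²⁷)(8.747×10⁶)/((3.204×10⁻¹⁹)(0.220)) ≈ 0.824 m.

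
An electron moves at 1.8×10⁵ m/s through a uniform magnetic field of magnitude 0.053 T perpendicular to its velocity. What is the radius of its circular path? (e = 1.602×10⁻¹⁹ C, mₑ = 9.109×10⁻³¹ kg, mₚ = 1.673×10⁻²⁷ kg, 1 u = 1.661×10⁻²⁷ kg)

The magnetic force provides the centripetal force: |q|vB = mv²/r.
r = mv/(|q|B) = (9.109×10⁻³¹)(1.8×10⁵)/((1.602×10⁻¹⁹)(0.053)) ≈ 1.9×10⁻⁵ m.

r ≈ 1.9×10⁻⁵ m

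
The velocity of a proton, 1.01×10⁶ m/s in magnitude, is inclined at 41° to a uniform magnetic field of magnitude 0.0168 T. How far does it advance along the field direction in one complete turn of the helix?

p ≈ 2.98 m

v∥ = v cosθ = 1.01×10⁶·cos41° ≈ 7.623×10⁵ m/s.
T = 2πm/(|q|B) = 2π(1.673×10⁻²⁷)/((1.602×10⁻¹⁹)(0.0168)) ≈ 3.906×10⁻⁶ s.
pitch = v∥ T = (7.623×10⁵)(3.906×10⁻⁶) ≈ 2.98 m.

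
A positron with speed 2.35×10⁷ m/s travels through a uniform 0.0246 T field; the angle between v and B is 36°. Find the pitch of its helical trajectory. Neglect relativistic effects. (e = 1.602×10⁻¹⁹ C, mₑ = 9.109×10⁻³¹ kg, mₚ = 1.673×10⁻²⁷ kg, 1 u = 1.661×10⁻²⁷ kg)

v∥ = v cosθ = 2.35×10⁷·cos36° ≈ 1.901×10⁷ m/s.
T = 2πm/(|q|B) = 2π(9.109×10⁻³¹)/((1.602×10⁻¹⁹)(0.0246)) ≈ 1.452×10⁻⁹ s.
pitch = v∥ T = (1.901×10⁷)(1.452×10⁻⁹) ≈ 0.0276 m.

p ≈ 0.0276 m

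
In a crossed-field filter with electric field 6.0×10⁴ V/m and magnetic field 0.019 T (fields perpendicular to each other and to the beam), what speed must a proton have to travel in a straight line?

v = 3.2×10⁶ m/s

Straight-line motion ⇒ electric and magnetic forces cancel, so E = vB.
v = E/B = 6.0×10⁴/0.019 = 3.2×10⁶ m/s.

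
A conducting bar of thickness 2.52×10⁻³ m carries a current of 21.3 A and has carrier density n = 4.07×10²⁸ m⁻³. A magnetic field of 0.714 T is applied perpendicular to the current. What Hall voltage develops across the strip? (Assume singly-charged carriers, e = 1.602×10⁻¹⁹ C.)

V_H = IB/(n e t).
V_H = (21.3)(0.714)/((4.07×10²⁸)(1.602×10⁻¹⁹)(2.52×10⁻³)) ≈ 9.26×10⁻⁷ V.

V_H ≈ 9.26×10⁻⁷ V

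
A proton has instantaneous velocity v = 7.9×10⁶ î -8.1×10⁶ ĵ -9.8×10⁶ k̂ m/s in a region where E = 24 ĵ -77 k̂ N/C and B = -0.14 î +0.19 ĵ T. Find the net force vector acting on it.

F ≈ (2.98×10⁻¹³, 2.20×10⁻¹³, 5.88×10⁻¹⁴) N

v×B = (1.86×10⁶, 1.37×10⁶, 3.67×10⁵) N/C.
E + v×B = (1.86×10⁶, 1.37×10⁶, 3.67×10⁵) N/C.
F = q(E + v×B) = (1.602×10⁻¹⁹ C)·(1.86×10⁶, 1.37×10⁶, 3.67×10⁵) = (2.98×10⁻¹³, 2.20×10⁻¹³, 5.88×10⁻¹⁴) N.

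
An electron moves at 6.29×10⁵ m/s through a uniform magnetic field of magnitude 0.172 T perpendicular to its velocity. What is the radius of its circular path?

r ≈ 2.08×10⁻⁵ m

The magnetic force provides the centripetal force: |q|vB = mv²/r.
r = mv/(|q|B) = (9.109×10⁻³¹)(6.29×10⁵)/((1.602×10⁻¹⁹)(0.172)) ≈ 2.08×10⁻⁵ m.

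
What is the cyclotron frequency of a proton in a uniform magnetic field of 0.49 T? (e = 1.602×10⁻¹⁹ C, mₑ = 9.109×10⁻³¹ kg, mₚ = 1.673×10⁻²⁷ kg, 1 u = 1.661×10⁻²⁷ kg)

f ≈ 7.5×10⁶ Hz

f = |q|B/(2πm).
f = (1.602×10⁻¹⁹)(0.49)/(2π·1.673×10⁻²⁷) ≈ 7.5×10⁶ Hz.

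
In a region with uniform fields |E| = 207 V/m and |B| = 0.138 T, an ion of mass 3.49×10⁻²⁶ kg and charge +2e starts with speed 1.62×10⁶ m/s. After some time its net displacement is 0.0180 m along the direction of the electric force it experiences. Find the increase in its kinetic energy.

ΔKE ≈ 1.19×10⁻¹⁸ J

The magnetic force is always ⟂ v and does no work; only the electric force changes KE.
ΔKE = F_E · d = |q|E d = (3.204×10⁻¹⁹)(207)(0.0180) ≈ 1.19×10⁻¹⁸ J.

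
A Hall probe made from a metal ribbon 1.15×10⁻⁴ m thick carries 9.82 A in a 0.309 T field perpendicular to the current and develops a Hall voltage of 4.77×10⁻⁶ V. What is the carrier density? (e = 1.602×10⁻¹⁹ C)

n ≈ 3.45×10²⁸ m⁻³

From V_H = IB/(n e t), n = IB/(V_H e t).
n = (9.82)(0.309)/((4.77×10⁻⁶)(1.602×10⁻¹⁹)(1.15×10⁻⁴)) ≈ 3.45×10²⁸ m⁻³.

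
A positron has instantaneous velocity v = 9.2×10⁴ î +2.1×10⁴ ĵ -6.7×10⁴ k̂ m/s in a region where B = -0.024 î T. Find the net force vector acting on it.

F ≈ (0, 2.58×10⁻¹⁶, 8.07×10⁻¹⁷) N

v×B = (0, 1610, 504) N/C.
F = q v×B = (1.602×10⁻¹⁹ C)·(0, 1610, 504) = (0, 2.58×10⁻¹⁶, 8.07×10⁻¹⁷) N.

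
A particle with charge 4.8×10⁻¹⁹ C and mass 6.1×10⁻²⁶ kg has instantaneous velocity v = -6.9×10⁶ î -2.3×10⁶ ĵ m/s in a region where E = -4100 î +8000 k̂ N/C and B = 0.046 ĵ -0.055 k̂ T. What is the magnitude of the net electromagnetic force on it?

|F| ≈ 2.42×10⁻¹³ N

v×B = (1.26×10⁵, -3.80×10⁵, -3.17×10⁵) N/C.
E + v×B = (1.22×10⁵, -3.80×10⁵, -3.09×10⁵) N/C.
F = q(E + v×B) = (4.8×10⁻¹⁹ C)·(1.22×10⁵, -3.80×10⁵, -3.09×10⁵) = (5.88×10⁻¹⁴, -1.82×10⁻¹³, -1.49×10⁻¹³) N.
|F| = 2.42×10⁻¹³ N.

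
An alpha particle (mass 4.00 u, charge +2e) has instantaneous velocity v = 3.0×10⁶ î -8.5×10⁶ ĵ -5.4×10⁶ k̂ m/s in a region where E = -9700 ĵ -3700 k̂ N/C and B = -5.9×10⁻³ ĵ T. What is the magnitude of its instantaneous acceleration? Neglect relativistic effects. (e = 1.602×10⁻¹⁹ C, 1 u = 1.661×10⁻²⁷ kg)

|a| ≈ 1.91×10¹² m/s²

v×B = (-3.19×10⁴, 0, -1.77×10⁴) N/C.
E + v×B = (-3.19×10⁴, -9700, -2.14×10⁴) N/C.
F = q(E + v×B) = (3.204×10⁻¹⁹ C)·(-3.19×10⁴, -9700, -2.14×10⁴) = (-1.02×10⁻¹⁴, -3.11×10⁻¹⁵, -6.86×10⁻¹⁵) N.
|a| = |F|/m = 1.268×10⁻¹⁴/6.644×10⁻²⁷ ≈ 1.91×10¹² m/s².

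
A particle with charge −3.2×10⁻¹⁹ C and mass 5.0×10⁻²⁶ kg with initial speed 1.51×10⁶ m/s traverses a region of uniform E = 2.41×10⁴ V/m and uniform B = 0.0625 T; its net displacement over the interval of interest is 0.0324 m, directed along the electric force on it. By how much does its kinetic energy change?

The magnetic force is always ⟂ v and does no work; only the electric force changes KE.
ΔKE = F_E · d = |q|E d = (3.2×10⁻¹⁹)(2.41×10⁴)(0.0324) ≈ 2.50×10⁻¹⁶ J.

ΔKE ≈ 2.50×10⁻¹⁶ J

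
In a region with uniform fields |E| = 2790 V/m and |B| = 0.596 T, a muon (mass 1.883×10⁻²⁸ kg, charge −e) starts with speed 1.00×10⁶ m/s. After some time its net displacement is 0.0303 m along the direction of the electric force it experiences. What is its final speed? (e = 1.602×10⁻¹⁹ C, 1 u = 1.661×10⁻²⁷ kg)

v_f ≈ 1.07×10⁶ m/s

B does no work; ΔKE = |q|E d.
½mv_f² = ½mv₀² + |q|Ed = ½(1.883×10⁻²⁸)(1.00×10⁶)² + (1.602×10⁻¹⁹)(2790)(0.0303) ≈ 9.415×10⁻¹⁷ J + 1.354×10⁻¹⁷ J ≈ 1.077×10⁻¹⁶ J.
v_f = √(2·1.077×10⁻¹⁶/1.883×10⁻²⁸) ≈ 1.07×10⁶ m/s.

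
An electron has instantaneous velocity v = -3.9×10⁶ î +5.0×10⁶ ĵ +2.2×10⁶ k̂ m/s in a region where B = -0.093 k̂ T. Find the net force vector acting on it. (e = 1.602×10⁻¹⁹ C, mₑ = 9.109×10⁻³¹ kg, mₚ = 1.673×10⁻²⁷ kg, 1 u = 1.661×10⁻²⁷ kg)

v×B = (-4.65×10⁵, -3.63×10⁵, 0) N/C.
F = q v×B = (−1.602×10⁻¹⁹ C)·(-4.65×10⁵, -3.63×10⁵, 0) = (7.45×10⁻¹⁴, 5.81×10⁻¹⁴, 0) N.

F ≈ (7.45×10⁻¹⁴, 5.81×10⁻¹⁴, 0) N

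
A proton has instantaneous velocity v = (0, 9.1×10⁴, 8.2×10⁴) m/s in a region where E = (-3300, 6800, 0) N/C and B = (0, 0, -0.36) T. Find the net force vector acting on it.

F ≈ (-5.78×10⁻¹⁵, 1.09×10⁻¹⁵, 0) N

v×B = (-3.28×10⁴, 0, 0) N/C.
E + v×B = (-3.61×10⁴, 6800, 0) N/C.
F = q(E + v×B) = (1.602×10⁻¹⁹ C)·(-3.61×10⁴, 6800, 0) = (-5.78×10⁻¹⁵, 1.09×10⁻¹⁵, 0) N.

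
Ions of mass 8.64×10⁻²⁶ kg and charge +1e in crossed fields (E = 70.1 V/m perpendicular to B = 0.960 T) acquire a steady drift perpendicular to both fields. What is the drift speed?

v_d ≈ 73.0 m/s

The steady drift has the magnetic force balancing the electric force, so v_d = E/B.
v_d = 70.1/0.960 = 73.0 m/s.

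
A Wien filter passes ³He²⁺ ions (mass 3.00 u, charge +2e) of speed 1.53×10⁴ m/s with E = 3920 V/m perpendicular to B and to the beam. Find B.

B = 0.256 T

Balance of forces in the selector: qE = qvB ⇒ B = E/v.
B = 3920/1.53×10⁴ = 0.256 T.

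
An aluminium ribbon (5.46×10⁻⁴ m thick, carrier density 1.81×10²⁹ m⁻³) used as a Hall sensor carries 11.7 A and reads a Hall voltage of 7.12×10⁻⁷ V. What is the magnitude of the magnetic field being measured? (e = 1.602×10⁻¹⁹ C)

B ≈ 0.963 T

From V_H = IB/(n e t), B = V_H n e t / I.
B = (7.12×10⁻⁷)(1.81×10²⁹)(1.602×10⁻¹⁹)(5.46×10⁻⁴)/11.7 ≈ 0.963 T.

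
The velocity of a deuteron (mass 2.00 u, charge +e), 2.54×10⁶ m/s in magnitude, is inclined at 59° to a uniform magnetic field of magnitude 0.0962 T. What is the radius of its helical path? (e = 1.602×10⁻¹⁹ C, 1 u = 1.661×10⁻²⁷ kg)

r ≈ 0.469 m

v⊥ = v sinθ = 2.54×10⁶·sin59° ≈ 2.177×10⁶ m/s.
r = m v⊥/(|q|B) = (3.322×10⁻²⁷)(2.177×10⁶)/((1.602×10⁻¹⁹)(0.0962)) ≈ 0.469 m.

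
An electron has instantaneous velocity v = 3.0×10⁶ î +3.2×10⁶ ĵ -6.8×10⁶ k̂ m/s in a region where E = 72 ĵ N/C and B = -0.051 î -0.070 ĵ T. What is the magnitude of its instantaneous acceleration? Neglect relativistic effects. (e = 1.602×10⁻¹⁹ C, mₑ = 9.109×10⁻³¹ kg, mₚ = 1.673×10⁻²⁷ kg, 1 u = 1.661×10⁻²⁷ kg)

|a| ≈ 1.04×10¹⁷ m/s²

v×B = (-4.76×10⁵, 3.47×10⁵, -4.68×10⁴) N/C.
E + v×B = (-4.76×10⁵, 3.47×10⁵, -4.68×10⁴) N/C.
F = q(E + v×B) = (−1.602×10⁻¹⁹ C)·(-4.76×10⁵, 3.47×10⁵, -4.68×10⁴) = (7.63×10⁻¹⁴, -5.56×10⁻¹⁴, 7.50×10⁻¹⁵) N.
|a| = |F|/m = 9.465×10⁻¹⁴/9.109×10⁻³¹ ≈ 1.04×10¹⁷ m/s².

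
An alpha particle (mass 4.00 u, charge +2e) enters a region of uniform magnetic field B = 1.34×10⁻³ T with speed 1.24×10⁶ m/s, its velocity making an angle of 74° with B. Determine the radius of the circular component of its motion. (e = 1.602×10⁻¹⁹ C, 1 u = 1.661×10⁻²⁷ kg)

v⊥ = v sinθ = 1.24×10⁶·sin74° ≈ 1.192×10⁶ m/s.
r = m v⊥/(|q|B) = (6.644×10⁻²⁷)(1.192×10⁶)/((3.204×10⁻¹⁹)(1.34×10⁻³)) ≈ 18.4 m.

r ≈ 18.4 m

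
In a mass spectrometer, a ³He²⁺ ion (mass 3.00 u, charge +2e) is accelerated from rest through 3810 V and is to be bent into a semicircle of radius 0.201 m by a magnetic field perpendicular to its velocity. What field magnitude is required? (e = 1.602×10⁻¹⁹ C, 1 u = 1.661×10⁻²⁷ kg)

B ≈ 0.0542 T

v = √(2|q|V/m) = √(2·3.204×10⁻¹⁹·3810/4.983×10⁻²⁷) ≈ 7.000×10⁵ m/s.
B = mv/(|q|r) = (4.983×10⁻²⁷)(7.000×10⁵)/((3.204×10⁻¹⁹)(0.201)) ≈ 0.0542 T.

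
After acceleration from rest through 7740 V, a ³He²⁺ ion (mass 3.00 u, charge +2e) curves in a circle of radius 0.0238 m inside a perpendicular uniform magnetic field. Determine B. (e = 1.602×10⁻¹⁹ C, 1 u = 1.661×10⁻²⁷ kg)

B ≈ 0.652 T

v = √(2|q|V/m) = √(2·3.204×10⁻¹⁹·7740/4.983×10⁻²⁷) ≈ 9.977×10⁵ m/s.
B = mv/(|q|r) = (4.983×10⁻²⁷)(9.977×10⁵)/((3.204×10⁻¹⁹)(0.0238)) ≈ 0.652 T.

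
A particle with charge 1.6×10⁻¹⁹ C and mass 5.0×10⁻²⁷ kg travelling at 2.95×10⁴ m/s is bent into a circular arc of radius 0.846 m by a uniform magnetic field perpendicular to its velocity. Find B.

From |q|vB = mv²/r, B = mv/(|q|r).
B = (5.0×10⁻²⁷)(2.95×10⁴)/((1.6×10⁻¹⁹)(0.846)) ≈ 1.09×10⁻³ T.

B ≈ 1.09×10⁻³ T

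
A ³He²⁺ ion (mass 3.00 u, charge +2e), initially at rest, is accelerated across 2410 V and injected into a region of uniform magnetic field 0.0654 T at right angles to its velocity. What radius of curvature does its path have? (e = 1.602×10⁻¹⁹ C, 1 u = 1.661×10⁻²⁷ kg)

Acceleration: |q|V = ½mv² ⇒ v = √(2|q|V/m) = √(2·3.204×10⁻¹⁹·2410/4.983×10⁻²⁷) ≈ 5.567×10⁵ m/s.
In the field: r = mv/(|q|B) = (4.983×10⁻²⁷)(5.567×10⁵)/((3.204×10⁻¹⁹)(0.0654)) ≈ 0.132 m.

r ≈ 0.132 m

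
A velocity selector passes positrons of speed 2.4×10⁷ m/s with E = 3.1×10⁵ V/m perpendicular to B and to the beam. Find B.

B = 0.013 T

Balance of forces in the selector: qE = qvB ⇒ B = E/v.
B = 3.1×10⁵/2.4×10⁷ = 0.013 T.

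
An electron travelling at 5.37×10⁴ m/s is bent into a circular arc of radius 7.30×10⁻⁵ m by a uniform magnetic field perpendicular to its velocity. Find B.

From |q|vB = mv²/r, B = mv/(|q|r).
B = (9.109×10⁻³¹)(5.37×10⁴)/((1.602×10⁻¹⁹)(7.30×10⁻⁵)) ≈ 4.18×10⁻³ T.

B ≈ 4.18×10⁻³ T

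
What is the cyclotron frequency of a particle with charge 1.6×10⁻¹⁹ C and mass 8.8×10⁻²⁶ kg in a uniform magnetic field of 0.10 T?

f = |q|B/(2πm).
f = (1.6×10⁻¹⁹)(0.10)/(2π·8.8×10⁻²⁶) ≈ 2.9×10⁴ Hz.

f ≈ 2.9×10⁴ Hz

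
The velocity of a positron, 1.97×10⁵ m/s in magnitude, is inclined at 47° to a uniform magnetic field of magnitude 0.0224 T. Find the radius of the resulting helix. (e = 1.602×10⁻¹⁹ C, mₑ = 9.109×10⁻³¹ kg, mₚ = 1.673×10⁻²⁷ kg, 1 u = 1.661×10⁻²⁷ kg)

r ≈ 3.66×10⁻⁵ m

v⊥ = v sinθ = 1.97×10⁵·sin47° ≈ 1.441×10⁵ m/s.
r = m v⊥/(|q|B) = (9.109×10⁻³¹)(1.441×10⁵)/((1.602×10⁻¹⁹)(0.0224)) ≈ 3.66×10⁻⁵ m.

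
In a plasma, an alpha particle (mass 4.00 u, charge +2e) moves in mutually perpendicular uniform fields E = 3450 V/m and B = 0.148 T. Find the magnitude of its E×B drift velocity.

v_d ≈ 2.33×10⁴ m/s

The steady drift has the magnetic force balancing the electric force, so v_d = E/B.
v_d = 3450/0.148 = 2.33×10⁴ m/s.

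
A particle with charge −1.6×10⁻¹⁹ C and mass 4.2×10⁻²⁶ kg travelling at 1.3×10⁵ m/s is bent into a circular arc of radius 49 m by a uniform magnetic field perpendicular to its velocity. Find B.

From |q|vB = mv²/r, B = mv/(|q|r).
B = (4.2×10⁻²⁶)(1.3×10⁵)/((1.6×10⁻¹⁹)(49)) ≈ 7.0×10⁻⁴ T.

B ≈ 7.0×10⁻⁴ T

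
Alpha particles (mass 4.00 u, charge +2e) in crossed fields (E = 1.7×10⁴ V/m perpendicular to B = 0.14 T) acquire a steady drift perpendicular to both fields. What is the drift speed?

The steady drift has the magnetic force balancing the electric force, so v_d = E/B.
v_d = 1.7×10⁴/0.14 = 1.2×10⁵ m/s.

v_d ≈ 1.2×10⁵ m/s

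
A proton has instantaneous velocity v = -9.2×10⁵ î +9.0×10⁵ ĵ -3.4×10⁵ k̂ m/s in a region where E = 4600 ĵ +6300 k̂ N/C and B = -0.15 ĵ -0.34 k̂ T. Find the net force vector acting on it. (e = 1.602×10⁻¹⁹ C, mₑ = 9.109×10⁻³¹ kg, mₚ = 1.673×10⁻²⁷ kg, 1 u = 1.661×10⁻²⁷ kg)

v×B = (-3.57×10⁵, -3.13×10⁵, 1.38×10⁵) N/C.
E + v×B = (-3.57×10⁵, -3.08×10⁵, 1.44×10⁵) N/C.
F = q(E + v×B) = (1.602×10⁻¹⁹ C)·(-3.57×10⁵, -3.08×10⁵, 1.44×10⁵) = (-5.72×10⁻¹⁴, -4.94×10⁻¹⁴, 2.31×10⁻¹⁴) N.

F ≈ (-5.72×10⁻¹⁴, -4.94×10⁻¹⁴, 2.31×10⁻¹⁴) N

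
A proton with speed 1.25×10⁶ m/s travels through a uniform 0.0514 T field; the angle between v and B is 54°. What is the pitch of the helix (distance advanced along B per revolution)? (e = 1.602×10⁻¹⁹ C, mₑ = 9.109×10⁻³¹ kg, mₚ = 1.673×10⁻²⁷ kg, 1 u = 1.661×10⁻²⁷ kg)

v∥ = v cosθ = 1.25×10⁶·cos54° ≈ 7.347×10⁵ m/s.
T = 2πm/(|q|B) = 2π(1.673×10⁻²⁷)/((1.602×10⁻¹⁹)(0.0514)) ≈ 1.277×10⁻⁶ s.
pitch = v∥ T = (7.347×10⁵)(1.277×10⁻⁶) ≈ 0.938 m.

p ≈ 0.938 m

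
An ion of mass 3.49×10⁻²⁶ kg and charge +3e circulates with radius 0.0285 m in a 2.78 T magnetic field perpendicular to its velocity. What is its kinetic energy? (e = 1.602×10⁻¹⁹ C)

KE ≈ 2.08×10⁻¹⁴ J

v = |q|Br/m, then KE = ½mv² = (qBr)²/(2m).
v = (4.806×10⁻¹⁹)(2.78)(0.0285)/3.49×10⁻²⁶ ≈ 1.091×10⁶ m/s.
KE = ½(3.49×10⁻²⁶)(1.091×10⁶)² ≈ 2.08×10⁻¹⁴ J.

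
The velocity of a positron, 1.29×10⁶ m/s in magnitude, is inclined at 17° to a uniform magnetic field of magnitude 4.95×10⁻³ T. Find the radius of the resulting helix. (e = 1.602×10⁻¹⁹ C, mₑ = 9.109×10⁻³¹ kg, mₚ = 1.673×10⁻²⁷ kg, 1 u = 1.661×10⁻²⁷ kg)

v⊥ = v sinθ = 1.29×10⁶·sin17° ≈ 3.772×10⁵ m/s.
r = m v⊥/(|q|B) = (9.109×10⁻³¹)(3.772×10⁵)/((1.602×10⁻¹⁹)(4.95×10⁻³)) ≈ 4.33×10⁻⁴ m.

r ≈ 4.33×10⁻⁴ m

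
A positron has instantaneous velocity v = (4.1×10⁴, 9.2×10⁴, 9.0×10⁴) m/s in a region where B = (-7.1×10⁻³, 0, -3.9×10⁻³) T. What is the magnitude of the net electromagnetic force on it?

|F| ≈ 1.42×10⁻¹⁶ N

v×B = (-359, -479, 653) N/C.
F = q v×B = (1.602×10⁻¹⁹ C)·(-359, -479, 653) = (-5.75×10⁻¹⁷, -7.68×10⁻¹⁷, 1.05×10⁻¹⁶) N.
|F| = 1.42×10⁻¹⁶ N.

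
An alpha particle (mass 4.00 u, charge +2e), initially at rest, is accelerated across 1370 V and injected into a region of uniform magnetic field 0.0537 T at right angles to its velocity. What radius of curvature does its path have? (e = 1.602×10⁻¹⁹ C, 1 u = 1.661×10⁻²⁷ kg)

Acceleration: |q|V = ½mv² ⇒ v = √(2|q|V/m) = √(2·3.204×10⁻¹⁹·1370/6.644×10⁻²⁷) ≈ 3.635×10⁵ m/s.
In the field: r = mv/(|q|B) = (6.644×10⁻²⁷)(3.635×10⁵)/((3.204×10⁻¹⁹)(0.0537)) ≈ 0.140 m.

r ≈ 0.140 m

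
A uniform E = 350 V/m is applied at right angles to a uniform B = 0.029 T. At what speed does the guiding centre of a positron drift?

The steady drift has the magnetic force balancing the electric force, so v_d = E/B.
v_d = 350/0.029 = 1.2×10⁴ m/s.

v_d ≈ 1.2×10⁴ m/s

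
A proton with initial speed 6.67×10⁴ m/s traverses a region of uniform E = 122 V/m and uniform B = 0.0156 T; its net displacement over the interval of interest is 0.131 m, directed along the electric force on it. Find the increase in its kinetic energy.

ΔKE ≈ 2.56×10⁻¹⁸ J

The magnetic force is always ⟂ v and does no work; only the electric force changes KE.
ΔKE = F_E · d = |q|E d = (1.602×10⁻¹⁹)(122)(0.131) ≈ 2.56×10⁻¹⁸ J.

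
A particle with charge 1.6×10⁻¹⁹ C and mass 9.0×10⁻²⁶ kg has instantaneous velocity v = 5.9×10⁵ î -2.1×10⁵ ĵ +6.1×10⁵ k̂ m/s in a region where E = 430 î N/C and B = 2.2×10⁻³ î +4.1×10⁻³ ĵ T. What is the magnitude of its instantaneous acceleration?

|a| ≈ 6.74×10⁹ m/s²

v×B = (-2500, 1340, 2880) N/C.
E + v×B = (-2070, 1340, 2880) N/C.
F = q(E + v×B) = (1.6×10⁻¹⁹ C)·(-2070, 1340, 2880) = (-3.31×10⁻¹⁶, 2.15×10⁻¹⁶, 4.61×10⁻¹⁶) N.
|a| = |F|/m = 6.069×10⁻¹⁶/9.0×10⁻²⁶ ≈ 6.74×10⁹ m/s².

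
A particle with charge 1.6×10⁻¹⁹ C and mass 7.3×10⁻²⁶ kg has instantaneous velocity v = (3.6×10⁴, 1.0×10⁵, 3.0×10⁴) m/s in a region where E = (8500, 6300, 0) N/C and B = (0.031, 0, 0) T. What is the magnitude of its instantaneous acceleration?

|a| ≈ 2.54×10¹⁰ m/s²

v×B = (0, 930, -3100) N/C.
E + v×B = (8500, 7230, -3100) N/C.
F = q(E + v×B) = (1.6×10⁻¹⁹ C)·(8500, 7230, -3100) = (1.36×10⁻¹⁵, 1.16×10⁻¹⁵, -4.96×10⁻¹⁶) N.
|a| = |F|/m = 1.853×10⁻¹⁵/7.3×10⁻²⁶ ≈ 2.54×10¹⁰ m/s².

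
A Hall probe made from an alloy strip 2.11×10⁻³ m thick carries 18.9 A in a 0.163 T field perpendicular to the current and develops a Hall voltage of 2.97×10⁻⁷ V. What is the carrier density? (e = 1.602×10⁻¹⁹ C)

n ≈ 3.07×10²⁸ m⁻³

From V_H = IB/(n e t), n = IB/(V_H e t).
n = (18.9)(0.163)/((2.97×10⁻⁷)(1.602×10⁻¹⁹)(2.11×10⁻³)) ≈ 3.07×10²⁸ m⁻³.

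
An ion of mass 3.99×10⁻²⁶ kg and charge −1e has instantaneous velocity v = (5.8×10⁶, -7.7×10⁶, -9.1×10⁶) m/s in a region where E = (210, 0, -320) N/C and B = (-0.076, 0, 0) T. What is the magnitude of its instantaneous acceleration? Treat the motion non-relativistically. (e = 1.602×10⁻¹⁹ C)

v×B = (0, 6.92×10⁵, -5.85×10⁵) N/C.
E + v×B = (210, 6.92×10⁵, -5.86×10⁵) N/C.
F = q(E + v×B) = (−1.602×10⁻¹⁹ C)·(210, 6.92×10⁵, -5.86×10⁵) = (-3.36×10⁻¹⁷, -1.11×10⁻¹³, 9.38×10⁻¹⁴) N.
|a| = |F|/m = 1.452×10⁻¹³/3.99×10⁻²⁶ ≈ 3.64×10¹² m/s².

|a| ≈ 3.64×10¹² m/s²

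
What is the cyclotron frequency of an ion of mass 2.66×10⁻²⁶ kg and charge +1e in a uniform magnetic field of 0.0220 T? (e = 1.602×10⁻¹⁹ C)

f = |q|B/(2πm).
f = (1.602×10⁻¹⁹)(0.0220)/(2π·2.66×10⁻²⁶) ≈ 2.11×10⁴ Hz.

f ≈ 2.11×10⁴ Hz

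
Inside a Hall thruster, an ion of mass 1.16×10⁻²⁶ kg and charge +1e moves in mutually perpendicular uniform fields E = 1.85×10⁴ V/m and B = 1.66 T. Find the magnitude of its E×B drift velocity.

In crossed fields the guiding centre drifts at v_d = |E×B|/B² = E/B, independent of charge and mass.
v_d = 1.85×10⁴/1.66 = 1.11×10⁴ m/s.

v_d ≈ 1.11×10⁴ m/s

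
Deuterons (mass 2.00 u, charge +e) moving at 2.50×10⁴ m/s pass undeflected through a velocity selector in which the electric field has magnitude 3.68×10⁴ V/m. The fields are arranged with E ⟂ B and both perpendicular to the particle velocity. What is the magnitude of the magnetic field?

B = 1.47 T

Balance of forces in the selector: qE = qvB ⇒ B = E/v.
B = 3.68×10⁴/2.50×10⁴ = 1.47 T.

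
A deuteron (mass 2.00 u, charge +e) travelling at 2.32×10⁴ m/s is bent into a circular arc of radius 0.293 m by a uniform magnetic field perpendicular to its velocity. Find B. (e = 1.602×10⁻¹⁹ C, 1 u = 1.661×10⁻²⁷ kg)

From |q|vB = mv²/r, B = mv/(|q|r).
B = (3.322×10⁻²⁷)(2.32×10⁴)/((1.602×10⁻¹⁹)(0.293)) ≈ 1.64×10⁻³ T.

B ≈ 1.64×10⁻³ T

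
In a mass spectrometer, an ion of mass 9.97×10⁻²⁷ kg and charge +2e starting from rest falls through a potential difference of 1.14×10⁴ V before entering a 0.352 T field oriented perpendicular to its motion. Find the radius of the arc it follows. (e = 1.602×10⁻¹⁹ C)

Acceleration: |q|V = ½mv² ⇒ v = √(2|q|V/m) = √(2·3.204×10⁻¹⁹·1.14×10⁴/9.97×10⁻²⁷) ≈ 8.560×10⁵ m/s.
In the field: r = mv/(|q|B) = (9.97×10⁻²⁷)(8.560×10⁵)/((3.204×10⁻¹⁹)(0.352)) ≈ 0.0757 m.

r ≈ 0.0757 m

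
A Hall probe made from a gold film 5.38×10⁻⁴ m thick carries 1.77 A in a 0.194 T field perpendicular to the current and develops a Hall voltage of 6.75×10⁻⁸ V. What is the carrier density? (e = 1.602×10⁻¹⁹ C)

n ≈ 5.90×10²⁸ m⁻³

From V_H = IB/(n e t), n = IB/(V_H e t).
n = (1.77)(0.194)/((6.75×10⁻⁸)(1.602×10⁻¹⁹)(5.38×10⁻⁴)) ≈ 5.90×10²⁸ m⁻³.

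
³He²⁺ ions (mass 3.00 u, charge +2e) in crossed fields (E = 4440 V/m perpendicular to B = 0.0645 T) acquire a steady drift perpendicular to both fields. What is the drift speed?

The steady drift has the magnetic force balancing the electric force, so v_d = E/B.
v_d = 4440/0.0645 = 6.88×10⁴ m/s.

v_d ≈ 6.88×10⁴ m/s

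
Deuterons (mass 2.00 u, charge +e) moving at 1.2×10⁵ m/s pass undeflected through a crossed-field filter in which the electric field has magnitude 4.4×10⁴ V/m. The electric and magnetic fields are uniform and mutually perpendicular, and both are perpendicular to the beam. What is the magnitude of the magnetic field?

Balance of forces in the selector: qE = qvB ⇒ B = E/v.
B = 4.4×10⁴/1.2×10⁵ = 0.37 T.

B = 0.37 T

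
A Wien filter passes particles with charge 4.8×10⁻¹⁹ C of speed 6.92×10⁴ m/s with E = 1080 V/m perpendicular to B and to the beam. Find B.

B = 0.0156 T

Balance of forces in the selector: qE = qvB ⇒ B = E/v.
B = 1080/6.92×10⁴ = 0.0156 T.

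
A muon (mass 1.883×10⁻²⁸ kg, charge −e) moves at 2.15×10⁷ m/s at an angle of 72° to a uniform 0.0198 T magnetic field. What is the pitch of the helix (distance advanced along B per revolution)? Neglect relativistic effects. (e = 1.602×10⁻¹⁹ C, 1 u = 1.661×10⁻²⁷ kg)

v∥ = v cosθ = 2.15×10⁷·cos72° ≈ 6.644×10⁶ m/s.
T = 2πm/(|q|B) = 2π(1.883×10⁻²⁸)/((1.602×10⁻¹⁹)(0.0198)) ≈ 3.730×10⁻⁷ s.
pitch = v∥ T = (6.644×10⁶)(3.730×10⁻⁷) ≈ 2.48 m.

p ≈ 2.48 m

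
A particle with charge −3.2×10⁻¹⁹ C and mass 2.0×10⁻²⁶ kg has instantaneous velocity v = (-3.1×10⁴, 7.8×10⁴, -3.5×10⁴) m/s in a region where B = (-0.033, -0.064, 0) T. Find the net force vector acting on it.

F ≈ (7.17×10⁻¹⁶, -3.70×10⁻¹⁶, -1.46×10⁻¹⁵) N

v×B = (-2240, 1160, 4560) N/C.
F = q v×B = (−3.2×10⁻¹⁹ C)·(-2240, 1160, 4560) = (7.17×10⁻¹⁶, -3.70×10⁻¹⁶, -1.46×10⁻¹⁵) N.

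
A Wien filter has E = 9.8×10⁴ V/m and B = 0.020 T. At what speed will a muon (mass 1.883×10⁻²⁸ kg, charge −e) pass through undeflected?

v = 4.9×10⁶ m/s

Zero net Lorentz force requires |qE| = |q v×B|, i.e. E = vB.
v = E/B = 9.8×10⁴/0.020 = 4.9×10⁶ m/s.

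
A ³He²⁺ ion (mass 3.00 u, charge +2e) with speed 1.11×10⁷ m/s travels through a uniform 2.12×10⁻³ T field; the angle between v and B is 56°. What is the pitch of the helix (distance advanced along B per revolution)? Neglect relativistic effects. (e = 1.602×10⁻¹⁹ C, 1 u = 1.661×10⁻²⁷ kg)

v∥ = v cosθ = 1.11×10⁷·cos56° ≈ 6.207×10⁶ m/s.
T = 2πm/(|q|B) = 2π(4.983×10⁻²⁷)/((3.204×10⁻¹⁹)(2.12×10⁻³)) ≈ 4.609×10⁻⁵ s.
pitch = v∥ T = (6.207×10⁶)(4.609×10⁻⁵) ≈ 286 m.

p ≈ 286 m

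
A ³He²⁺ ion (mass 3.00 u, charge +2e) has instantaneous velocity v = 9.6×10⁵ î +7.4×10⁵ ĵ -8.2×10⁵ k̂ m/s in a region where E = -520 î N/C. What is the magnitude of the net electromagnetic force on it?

|F| ≈ 1.67×10⁻¹⁶ N

Only an electric field acts, so F = qE = (3.204×10⁻¹⁹ C)·(-520, 0, 0) = (-1.67×10⁻¹⁶, 0, 0) N.
|F| = 1.67×10⁻¹⁶ N.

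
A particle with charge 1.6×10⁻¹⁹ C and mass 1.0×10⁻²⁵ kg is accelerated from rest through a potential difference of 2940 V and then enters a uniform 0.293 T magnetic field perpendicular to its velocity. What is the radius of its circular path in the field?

Acceleration: |q|V = ½mv² ⇒ v = √(2|q|V/m) = √(2·1.6×10⁻¹⁹·2940/1.0×10⁻²⁵) ≈ 9.699×10⁴ m/s.
In the field: r = mv/(|q|B) = (1.0×10⁻²⁵)(9.699×10⁴)/((1.6×10⁻¹⁹)(0.293)) ≈ 0.207 m.

r ≈ 0.207 m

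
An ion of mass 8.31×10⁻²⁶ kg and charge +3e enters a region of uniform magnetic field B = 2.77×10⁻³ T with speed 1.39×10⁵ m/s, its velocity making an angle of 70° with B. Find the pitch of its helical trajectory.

v∥ = v cosθ = 1.39×10⁵·cos70° ≈ 4.754×10⁴ m/s.
T = 2πm/(|q|B) = 2π(8.31×10⁻²⁶)/((4.806×10⁻¹⁹)(2.77×10⁻³)) ≈ 3.922×10⁻⁴ s.
pitch = v∥ T = (4.754×10⁴)(3.922×10⁻⁴) ≈ 18.6 m.

p ≈ 18.6 m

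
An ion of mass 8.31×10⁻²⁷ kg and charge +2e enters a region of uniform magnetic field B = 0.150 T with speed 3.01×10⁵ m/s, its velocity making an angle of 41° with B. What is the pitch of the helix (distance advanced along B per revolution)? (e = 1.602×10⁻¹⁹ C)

v∥ = v cosθ = 3.01×10⁵·cos41° ≈ 2.272×10⁵ m/s.
T = 2πm/(|q|B) = 2π(8.31×10⁻²⁷)/((3.204×10⁻¹⁹)(0.150)) ≈ 1.086×10⁻⁶ s.
pitch = v∥ T = (2.272×10⁵)(1.086×10⁻⁶) ≈ 0.247 m.

p ≈ 0.247 m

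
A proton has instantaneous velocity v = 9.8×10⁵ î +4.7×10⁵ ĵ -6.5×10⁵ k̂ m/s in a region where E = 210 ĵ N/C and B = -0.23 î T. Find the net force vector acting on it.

F ≈ (0, 2.40×10⁻¹⁴, 1.73×10⁻¹⁴) N

v×B = (0, 1.50×10⁵, 1.08×10⁵) N/C.
E + v×B = (0, 1.50×10⁵, 1.08×10⁵) N/C.
F = q(E + v×B) = (1.602×10⁻¹⁹ C)·(0, 1.50×10⁵, 1.08×10⁵) = (0, 2.40×10⁻¹⁴, 1.73×10⁻¹⁴) N.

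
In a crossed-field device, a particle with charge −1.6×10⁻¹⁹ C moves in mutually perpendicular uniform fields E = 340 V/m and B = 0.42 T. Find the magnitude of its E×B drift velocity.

The steady drift has the magnetic force balancing the electric force, so v_d = E/B.
v_d = 340/0.42 = 810 m/s.

v_d ≈ 810 m/s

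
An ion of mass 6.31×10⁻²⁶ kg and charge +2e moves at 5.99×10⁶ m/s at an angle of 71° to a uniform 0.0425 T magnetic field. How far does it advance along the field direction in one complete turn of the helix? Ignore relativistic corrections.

p ≈ 56.8 m

v∥ = v cosθ = 5.99×10⁶·cos71° ≈ 1.950×10⁶ m/s.
T = 2πm/(|q|B) = 2π(6.31×10⁻²⁶)/((3.204×10⁻¹⁹)(0.0425)) ≈ 2.912×10⁻⁵ s.
pitch = v∥ T = (1.950×10⁶)(2.912×10⁻⁵) ≈ 56.8 m.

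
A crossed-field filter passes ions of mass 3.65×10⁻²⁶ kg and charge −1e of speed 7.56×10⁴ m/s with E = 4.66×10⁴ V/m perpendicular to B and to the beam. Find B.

B = 0.616 T

Balance of forces in the selector: qE = qvB ⇒ B = E/v.
B = 4.66×10⁴/7.56×10⁴ = 0.616 T.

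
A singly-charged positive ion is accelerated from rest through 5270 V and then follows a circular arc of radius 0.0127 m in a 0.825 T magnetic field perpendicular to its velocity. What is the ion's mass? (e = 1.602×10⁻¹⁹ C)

Combine |q|V = ½mv² and r = mv/(|q|B): eliminate v to get m = qB²r²/(2V).
m = (1.602×10⁻¹⁹)(0.825)²(0.0127)²/(2·5270) ≈ 1.67×10⁻²⁷ kg.

m ≈ 1.67×10⁻²⁷ kg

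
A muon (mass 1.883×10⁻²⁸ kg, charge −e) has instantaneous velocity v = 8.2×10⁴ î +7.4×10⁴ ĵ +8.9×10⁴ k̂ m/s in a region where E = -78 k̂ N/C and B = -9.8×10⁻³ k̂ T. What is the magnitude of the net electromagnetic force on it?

v×B = (-725, 804, 0) N/C.
E + v×B = (-725, 804, -78.0) N/C.
F = q(E + v×B) = (−1.602×10⁻¹⁹ C)·(-725, 804, -78.0) = (1.16×10⁻¹⁶, -1.29×10⁻¹⁶, 1.25×10⁻¹⁷) N.
|F| = 1.74×10⁻¹⁶ N.

|F| ≈ 1.74×10⁻¹⁶ N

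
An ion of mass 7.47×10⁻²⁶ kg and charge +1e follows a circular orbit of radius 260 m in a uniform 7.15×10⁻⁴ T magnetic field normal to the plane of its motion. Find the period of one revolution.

T ≈ 4.10×10⁻³ s

The cyclotron period depends only on m, q, B: T = 2πm/(|q|B).
T = 2π(7.47×10⁻²⁶)/((1.602×10⁻¹⁹)(7.15×10⁻⁴)) ≈ 4.10×10⁻³ s.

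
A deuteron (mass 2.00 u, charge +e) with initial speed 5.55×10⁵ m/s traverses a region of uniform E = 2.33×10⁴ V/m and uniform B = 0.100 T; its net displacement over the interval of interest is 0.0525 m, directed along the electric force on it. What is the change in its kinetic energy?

ΔKE ≈ 1.96×10⁻¹⁶ J

The magnetic force is always ⟂ v and does no work; only the electric force changes KE.
ΔKE = F_E · d = |q|E d = (1.602×10⁻¹⁹)(2.33×10⁴)(0.0525) ≈ 1.96×10⁻¹⁶ J.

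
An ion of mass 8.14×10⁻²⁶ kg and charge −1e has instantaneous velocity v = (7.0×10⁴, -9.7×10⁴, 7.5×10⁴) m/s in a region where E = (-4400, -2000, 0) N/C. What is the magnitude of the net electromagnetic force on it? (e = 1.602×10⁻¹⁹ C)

Only an electric field acts, so F = qE = (−1.602×10⁻¹⁹ C)·(-4400, -2000, 0) = (7.05×10⁻¹⁶, 3.20×10⁻¹⁶, 0) N.
|F| = 7.74×10⁻¹⁶ N.

|F| ≈ 7.74×10⁻¹⁶ N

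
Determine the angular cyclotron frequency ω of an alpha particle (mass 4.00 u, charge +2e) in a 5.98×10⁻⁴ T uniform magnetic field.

ω = |q|B/m.
ω = (3.204×10⁻¹⁹)(5.98×10⁻⁴)/6.644×10⁻²⁷ ≈ 2.88×10⁴ rad/s.

ω ≈ 2.88×10⁴ rad/s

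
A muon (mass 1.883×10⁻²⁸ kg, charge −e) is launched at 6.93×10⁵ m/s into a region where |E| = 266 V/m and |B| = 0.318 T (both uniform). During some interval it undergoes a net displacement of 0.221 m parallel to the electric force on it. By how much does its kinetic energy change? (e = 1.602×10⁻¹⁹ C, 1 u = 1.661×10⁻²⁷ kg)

ΔKE ≈ 9.42×10⁻¹⁸ J

The magnetic force is always ⟂ v and does no work; only the electric force changes KE.
ΔKE = F_E · d = |q|E d = (1.602×10⁻¹⁹)(266)(0.221) ≈ 9.42×10⁻¹⁸ J.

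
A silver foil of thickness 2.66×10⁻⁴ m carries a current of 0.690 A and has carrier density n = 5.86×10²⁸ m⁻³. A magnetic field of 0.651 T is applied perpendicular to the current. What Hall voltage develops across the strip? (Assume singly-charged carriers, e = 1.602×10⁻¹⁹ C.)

V_H = IB/(n e t).
V_H = (0.690)(0.651)/((5.86×10²⁸)(1.602×10⁻¹⁹)(2.66×10⁻⁴)) ≈ 1.80×10⁻⁷ V.

V_H ≈ 1.80×10⁻⁷ V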